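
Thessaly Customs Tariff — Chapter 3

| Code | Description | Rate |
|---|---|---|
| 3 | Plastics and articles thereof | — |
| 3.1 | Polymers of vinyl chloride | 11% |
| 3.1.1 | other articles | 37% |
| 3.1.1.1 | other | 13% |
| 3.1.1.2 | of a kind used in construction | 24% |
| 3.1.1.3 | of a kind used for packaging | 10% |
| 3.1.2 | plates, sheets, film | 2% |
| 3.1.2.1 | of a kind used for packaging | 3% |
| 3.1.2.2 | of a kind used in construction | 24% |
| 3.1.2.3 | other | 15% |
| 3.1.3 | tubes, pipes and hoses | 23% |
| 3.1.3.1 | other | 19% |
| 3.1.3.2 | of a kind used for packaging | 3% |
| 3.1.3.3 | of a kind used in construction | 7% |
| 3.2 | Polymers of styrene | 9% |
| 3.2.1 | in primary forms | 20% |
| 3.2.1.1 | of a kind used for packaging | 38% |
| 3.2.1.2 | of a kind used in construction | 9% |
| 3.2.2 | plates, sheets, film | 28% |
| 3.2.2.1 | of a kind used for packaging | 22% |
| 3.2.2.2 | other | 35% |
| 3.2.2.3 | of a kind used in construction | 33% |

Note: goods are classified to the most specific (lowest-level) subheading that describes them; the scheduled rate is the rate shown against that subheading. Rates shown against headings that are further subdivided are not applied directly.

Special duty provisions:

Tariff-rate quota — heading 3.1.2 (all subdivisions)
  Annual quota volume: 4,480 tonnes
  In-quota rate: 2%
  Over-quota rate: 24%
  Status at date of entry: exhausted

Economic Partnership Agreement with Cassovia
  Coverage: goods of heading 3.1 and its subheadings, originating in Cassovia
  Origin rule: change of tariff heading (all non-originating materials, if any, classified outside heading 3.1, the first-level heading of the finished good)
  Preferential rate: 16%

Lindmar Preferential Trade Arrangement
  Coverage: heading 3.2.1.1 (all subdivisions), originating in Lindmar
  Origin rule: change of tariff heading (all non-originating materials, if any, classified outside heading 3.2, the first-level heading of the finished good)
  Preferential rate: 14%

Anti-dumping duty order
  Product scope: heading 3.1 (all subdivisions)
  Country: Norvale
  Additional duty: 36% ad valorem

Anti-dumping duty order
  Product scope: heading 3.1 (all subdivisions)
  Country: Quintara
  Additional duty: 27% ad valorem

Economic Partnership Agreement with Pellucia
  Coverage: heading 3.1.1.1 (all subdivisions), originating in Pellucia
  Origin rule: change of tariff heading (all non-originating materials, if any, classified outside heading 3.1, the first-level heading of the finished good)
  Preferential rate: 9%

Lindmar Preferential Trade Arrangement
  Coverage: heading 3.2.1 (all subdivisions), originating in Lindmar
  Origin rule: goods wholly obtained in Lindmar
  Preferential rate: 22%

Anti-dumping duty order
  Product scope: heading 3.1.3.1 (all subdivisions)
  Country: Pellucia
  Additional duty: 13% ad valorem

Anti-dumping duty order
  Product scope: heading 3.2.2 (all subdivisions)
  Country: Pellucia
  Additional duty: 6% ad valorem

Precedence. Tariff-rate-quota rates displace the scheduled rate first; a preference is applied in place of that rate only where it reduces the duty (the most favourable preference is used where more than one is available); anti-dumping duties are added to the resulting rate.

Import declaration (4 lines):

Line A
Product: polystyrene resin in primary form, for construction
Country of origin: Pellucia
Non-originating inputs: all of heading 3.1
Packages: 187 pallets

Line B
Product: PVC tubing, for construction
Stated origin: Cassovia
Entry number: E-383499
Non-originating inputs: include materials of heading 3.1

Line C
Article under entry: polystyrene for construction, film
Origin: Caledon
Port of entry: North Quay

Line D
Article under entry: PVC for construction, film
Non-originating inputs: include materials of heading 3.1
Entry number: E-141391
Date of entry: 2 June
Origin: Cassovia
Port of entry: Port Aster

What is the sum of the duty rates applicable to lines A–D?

73%

Line A: polystyrene → 3.2; resin in primary form → 3.2.1; for construction → 3.2.1.2. Scheduled 9%. Pellucia agreement on 3.1.1.1: 3.2.1.2 not covered. → 9%.
Line B: PVC → 3.1; tubing → 3.1.3; for construction → 3.1.3.3. Scheduled 7%. Cassovia agreement on 3.1: CTH not met. → 7%.
Line C: polystyrene → 3.2; film → 3.2.2; for construction → 3.2.2.3. Scheduled 33%. No special measure applies. → 33%.
Line D: PVC → 3.1; film → 3.1.2; for construction → 3.1.2.2. Scheduled 24%. quota on 3.1.2 exhausted → over-quota 24%; Cassovia agreement on 3.1: CTH not met. → 24%.
Sum: 9% + 7% + 33% + 24% = 73%.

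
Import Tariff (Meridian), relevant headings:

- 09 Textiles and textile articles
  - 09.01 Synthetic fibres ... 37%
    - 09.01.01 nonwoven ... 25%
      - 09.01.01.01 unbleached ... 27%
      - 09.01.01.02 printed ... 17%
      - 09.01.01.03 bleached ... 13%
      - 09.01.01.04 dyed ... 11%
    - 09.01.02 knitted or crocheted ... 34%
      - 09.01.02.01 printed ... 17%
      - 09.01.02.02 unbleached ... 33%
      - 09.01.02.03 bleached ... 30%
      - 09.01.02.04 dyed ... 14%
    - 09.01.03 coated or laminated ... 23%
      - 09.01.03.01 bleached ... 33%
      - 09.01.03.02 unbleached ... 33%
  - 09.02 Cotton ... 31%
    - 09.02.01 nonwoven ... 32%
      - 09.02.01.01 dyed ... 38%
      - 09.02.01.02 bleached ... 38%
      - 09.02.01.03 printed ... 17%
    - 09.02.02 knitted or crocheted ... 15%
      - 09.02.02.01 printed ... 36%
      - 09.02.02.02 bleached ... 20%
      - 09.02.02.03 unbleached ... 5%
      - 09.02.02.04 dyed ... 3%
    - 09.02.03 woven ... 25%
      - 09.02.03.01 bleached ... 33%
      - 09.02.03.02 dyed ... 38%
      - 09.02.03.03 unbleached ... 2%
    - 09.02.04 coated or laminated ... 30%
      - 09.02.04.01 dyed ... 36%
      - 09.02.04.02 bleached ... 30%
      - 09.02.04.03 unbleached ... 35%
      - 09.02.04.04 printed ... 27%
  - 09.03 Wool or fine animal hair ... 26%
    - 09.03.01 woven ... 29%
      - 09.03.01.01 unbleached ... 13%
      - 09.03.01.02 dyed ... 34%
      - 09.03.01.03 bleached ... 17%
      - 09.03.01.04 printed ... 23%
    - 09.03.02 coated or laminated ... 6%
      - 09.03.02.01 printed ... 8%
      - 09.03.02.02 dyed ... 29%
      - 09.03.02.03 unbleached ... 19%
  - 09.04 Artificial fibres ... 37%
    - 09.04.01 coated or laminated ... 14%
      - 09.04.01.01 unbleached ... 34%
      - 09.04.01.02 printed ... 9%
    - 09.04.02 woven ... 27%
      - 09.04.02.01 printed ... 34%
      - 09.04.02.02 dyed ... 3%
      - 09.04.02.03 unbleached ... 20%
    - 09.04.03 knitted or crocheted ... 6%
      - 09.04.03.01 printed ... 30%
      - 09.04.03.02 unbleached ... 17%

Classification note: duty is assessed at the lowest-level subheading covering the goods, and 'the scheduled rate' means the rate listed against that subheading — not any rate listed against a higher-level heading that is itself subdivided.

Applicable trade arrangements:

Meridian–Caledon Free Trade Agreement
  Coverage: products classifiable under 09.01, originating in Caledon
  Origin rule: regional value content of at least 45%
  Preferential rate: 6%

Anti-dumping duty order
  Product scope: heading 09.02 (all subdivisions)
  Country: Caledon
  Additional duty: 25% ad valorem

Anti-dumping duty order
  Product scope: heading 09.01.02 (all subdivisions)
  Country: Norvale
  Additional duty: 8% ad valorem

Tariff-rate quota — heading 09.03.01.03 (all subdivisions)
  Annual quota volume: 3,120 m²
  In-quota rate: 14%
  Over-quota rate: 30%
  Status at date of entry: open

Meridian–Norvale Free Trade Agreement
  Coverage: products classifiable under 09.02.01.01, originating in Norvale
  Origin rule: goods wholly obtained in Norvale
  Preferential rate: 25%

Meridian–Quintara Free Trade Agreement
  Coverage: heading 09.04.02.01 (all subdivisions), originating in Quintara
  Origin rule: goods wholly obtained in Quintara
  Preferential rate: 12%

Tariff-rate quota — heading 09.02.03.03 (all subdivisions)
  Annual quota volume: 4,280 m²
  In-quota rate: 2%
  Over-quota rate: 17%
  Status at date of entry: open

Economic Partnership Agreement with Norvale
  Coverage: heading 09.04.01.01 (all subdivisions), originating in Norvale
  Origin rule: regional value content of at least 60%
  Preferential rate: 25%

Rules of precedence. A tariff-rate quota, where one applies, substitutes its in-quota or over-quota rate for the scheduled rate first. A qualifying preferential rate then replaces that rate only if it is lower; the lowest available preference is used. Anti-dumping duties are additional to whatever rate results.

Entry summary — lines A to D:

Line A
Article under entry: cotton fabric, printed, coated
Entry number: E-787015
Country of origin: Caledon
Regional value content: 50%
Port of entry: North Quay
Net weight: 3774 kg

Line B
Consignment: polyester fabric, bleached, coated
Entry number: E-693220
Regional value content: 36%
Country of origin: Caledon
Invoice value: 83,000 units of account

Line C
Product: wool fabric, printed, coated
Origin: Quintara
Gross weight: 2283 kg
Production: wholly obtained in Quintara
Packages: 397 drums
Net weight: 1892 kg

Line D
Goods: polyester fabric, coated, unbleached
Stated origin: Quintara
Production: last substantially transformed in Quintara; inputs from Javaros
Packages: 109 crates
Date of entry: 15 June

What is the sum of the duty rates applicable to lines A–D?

Line A: cotton → 09.02; coated → 09.02.04; printed → 09.02.04.04. Scheduled 27%. Caledon agreement on 09.01: 09.02.04.04 not covered; anti-dumping (Caledon, 09.02): +25%; total 27% + 25% = 52%. → 52%.
Line B: polyester → 09.01; coated → 09.01.03; bleached → 09.01.03.01. Scheduled 33%. Caledon agreement on 09.01: RVC < 45%. → 33%.
Line C: wool → 09.03; coated → 09.03.02; printed → 09.03.02.01. Scheduled 8%. Quintara agreement on 09.04.02.01: 09.03.02.01 not covered. → 8%.
Line D: polyester → 09.01; coated → 09.01.03; unbleached → 09.01.03.02. Scheduled 33%. Quintara agreement on 09.04.02.01: 09.01.03.02 not covered. → 33%.
Sum: 52% + 33% + 8% + 33% = 126%.

126%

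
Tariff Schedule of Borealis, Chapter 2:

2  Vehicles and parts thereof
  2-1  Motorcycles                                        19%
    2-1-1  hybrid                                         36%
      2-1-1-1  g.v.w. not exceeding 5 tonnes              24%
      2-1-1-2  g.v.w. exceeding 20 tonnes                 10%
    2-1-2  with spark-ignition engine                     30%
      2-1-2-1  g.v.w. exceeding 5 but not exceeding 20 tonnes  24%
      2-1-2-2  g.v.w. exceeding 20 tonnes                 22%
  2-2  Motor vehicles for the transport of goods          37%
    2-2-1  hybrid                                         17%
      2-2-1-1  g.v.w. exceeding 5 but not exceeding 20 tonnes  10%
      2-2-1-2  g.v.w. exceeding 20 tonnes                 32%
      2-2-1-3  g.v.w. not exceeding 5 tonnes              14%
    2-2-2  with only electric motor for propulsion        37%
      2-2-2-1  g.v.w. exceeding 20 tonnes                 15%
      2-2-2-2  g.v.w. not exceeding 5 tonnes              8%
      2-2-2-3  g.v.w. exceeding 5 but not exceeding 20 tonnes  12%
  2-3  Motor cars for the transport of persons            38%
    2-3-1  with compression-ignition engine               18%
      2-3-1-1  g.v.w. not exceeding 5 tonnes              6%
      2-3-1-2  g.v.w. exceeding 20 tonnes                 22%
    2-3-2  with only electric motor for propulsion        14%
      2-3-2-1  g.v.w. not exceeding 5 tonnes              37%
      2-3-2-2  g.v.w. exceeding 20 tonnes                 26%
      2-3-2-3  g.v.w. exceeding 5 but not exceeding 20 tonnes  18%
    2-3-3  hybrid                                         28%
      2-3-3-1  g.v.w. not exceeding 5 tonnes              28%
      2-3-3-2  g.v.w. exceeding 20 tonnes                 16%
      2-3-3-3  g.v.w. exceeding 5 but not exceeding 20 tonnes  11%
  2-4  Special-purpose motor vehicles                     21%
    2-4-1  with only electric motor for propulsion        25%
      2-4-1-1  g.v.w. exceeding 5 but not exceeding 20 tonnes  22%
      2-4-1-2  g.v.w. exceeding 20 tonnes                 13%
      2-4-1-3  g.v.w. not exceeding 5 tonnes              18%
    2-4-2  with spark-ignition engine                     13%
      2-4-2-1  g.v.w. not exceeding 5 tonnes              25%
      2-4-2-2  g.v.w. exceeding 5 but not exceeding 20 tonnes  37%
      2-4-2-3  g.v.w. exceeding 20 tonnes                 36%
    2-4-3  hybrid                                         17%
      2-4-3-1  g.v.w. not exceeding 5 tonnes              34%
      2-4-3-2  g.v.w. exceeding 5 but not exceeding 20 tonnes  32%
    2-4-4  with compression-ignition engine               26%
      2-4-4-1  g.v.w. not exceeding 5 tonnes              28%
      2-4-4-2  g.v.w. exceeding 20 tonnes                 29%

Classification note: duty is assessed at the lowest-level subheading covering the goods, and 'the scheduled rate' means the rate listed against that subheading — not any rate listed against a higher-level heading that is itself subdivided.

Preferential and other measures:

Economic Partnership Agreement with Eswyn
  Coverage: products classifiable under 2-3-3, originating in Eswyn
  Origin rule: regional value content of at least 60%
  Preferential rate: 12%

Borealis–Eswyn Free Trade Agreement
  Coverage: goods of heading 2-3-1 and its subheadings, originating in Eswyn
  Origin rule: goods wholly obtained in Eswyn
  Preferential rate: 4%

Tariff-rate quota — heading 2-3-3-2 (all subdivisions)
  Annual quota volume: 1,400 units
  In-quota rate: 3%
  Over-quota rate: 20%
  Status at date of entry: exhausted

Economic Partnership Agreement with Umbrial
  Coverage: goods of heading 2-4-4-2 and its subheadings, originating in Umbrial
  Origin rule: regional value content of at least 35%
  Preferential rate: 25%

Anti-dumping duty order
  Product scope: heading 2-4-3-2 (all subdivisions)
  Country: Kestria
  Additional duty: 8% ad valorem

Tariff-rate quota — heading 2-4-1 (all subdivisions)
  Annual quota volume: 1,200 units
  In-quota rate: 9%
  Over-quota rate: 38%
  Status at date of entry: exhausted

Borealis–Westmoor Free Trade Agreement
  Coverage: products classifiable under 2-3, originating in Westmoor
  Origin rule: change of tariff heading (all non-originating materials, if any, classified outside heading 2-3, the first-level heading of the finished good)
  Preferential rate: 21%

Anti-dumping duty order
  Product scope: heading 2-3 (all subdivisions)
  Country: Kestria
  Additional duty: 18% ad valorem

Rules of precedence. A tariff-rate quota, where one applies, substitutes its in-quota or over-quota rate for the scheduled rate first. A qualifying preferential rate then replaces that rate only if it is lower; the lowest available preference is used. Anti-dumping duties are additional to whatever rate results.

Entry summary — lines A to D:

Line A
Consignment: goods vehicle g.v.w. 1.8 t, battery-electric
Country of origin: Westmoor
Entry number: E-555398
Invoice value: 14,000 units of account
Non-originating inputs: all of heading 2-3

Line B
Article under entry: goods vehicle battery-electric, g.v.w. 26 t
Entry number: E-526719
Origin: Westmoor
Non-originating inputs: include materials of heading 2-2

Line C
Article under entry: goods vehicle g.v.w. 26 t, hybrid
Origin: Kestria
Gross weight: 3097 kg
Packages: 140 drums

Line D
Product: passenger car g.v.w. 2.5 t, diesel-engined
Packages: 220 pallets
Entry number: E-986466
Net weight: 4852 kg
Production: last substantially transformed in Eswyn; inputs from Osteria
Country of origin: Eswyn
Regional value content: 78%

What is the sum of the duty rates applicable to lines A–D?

61%

Line A: goods vehicle → 2-2; battery-electric → 2-2-2; g.v.w. 1.8 t → 2-2-2-2. Scheduled 8%. Westmoor agreement on 2-3: 2-2-2-2 not covered. → 8%.
Line B: goods vehicle → 2-2; battery-electric → 2-2-2; g.v.w. 26 t → 2-2-2-1. Scheduled 15%. Westmoor agreement on 2-3: 2-2-2-1 not covered. → 15%.
Line C: goods vehicle → 2-2; hybrid → 2-2-1; g.v.w. 26 t → 2-2-1-2. Scheduled 32%. No special measure applies. → 32%.
Line D: passenger car → 2-3; diesel-engined → 2-3-1; g.v.w. 2.5 t → 2-3-1-1. Scheduled 6%. Eswyn agreement on 2-3-3: 2-3-1-1 not covered; Eswyn agreement on 2-3-1: not wholly obtained. → 6%.
Sum: 8% + 15% + 32% + 6% = 61%.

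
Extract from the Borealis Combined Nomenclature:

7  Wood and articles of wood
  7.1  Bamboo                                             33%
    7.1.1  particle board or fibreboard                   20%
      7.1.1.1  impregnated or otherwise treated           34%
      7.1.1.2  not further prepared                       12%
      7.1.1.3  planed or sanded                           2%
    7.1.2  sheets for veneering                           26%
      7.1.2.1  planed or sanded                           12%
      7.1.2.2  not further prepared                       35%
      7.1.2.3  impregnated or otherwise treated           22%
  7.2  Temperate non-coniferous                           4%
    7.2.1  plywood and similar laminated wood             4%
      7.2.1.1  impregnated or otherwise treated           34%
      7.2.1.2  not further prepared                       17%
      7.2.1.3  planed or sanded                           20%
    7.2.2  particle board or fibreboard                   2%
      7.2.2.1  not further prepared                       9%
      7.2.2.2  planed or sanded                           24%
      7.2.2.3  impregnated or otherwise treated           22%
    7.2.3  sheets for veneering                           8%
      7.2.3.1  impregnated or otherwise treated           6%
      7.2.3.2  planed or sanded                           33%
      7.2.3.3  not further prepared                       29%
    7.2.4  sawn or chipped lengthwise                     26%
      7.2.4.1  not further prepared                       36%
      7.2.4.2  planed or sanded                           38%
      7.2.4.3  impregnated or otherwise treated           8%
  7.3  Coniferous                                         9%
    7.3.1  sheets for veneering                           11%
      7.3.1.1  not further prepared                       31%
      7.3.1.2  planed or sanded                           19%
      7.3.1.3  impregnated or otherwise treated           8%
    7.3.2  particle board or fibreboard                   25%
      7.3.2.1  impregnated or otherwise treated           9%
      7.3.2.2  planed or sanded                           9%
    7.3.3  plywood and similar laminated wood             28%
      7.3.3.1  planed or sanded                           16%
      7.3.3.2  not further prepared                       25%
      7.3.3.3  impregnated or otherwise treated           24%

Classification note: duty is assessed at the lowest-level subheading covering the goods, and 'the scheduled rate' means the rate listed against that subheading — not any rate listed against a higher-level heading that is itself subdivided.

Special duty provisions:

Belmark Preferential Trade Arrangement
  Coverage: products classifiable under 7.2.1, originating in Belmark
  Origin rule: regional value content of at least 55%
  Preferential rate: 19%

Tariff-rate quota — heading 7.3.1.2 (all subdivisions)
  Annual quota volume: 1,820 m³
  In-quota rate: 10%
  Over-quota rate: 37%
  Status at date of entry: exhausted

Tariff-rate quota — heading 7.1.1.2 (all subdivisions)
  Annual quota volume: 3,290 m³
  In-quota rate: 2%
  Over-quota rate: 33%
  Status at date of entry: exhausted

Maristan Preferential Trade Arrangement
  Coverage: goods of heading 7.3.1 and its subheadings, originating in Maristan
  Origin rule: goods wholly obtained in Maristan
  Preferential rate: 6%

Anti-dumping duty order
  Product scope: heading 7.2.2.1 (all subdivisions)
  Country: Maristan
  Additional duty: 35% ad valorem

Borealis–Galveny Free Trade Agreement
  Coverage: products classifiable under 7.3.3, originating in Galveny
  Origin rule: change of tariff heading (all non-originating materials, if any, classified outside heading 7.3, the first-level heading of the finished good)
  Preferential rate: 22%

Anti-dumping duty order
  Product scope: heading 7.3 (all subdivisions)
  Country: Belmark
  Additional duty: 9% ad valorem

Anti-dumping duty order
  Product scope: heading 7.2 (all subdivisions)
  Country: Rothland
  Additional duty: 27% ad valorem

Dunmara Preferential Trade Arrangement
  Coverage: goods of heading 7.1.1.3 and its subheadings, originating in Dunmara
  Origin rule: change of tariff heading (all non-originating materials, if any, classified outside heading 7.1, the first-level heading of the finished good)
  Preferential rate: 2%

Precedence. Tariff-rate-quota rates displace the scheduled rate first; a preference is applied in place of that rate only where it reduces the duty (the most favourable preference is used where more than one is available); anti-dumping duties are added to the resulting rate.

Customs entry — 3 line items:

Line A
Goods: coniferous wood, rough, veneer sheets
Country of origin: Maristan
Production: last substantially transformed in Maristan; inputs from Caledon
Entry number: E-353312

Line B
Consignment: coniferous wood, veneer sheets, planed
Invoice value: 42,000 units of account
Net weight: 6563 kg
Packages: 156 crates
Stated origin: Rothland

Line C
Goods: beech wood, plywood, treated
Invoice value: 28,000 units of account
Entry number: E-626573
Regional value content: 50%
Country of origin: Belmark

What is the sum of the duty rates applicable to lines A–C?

Line A: coniferous → 7.3; veneer sheets → 7.3.1; rough → 7.3.1.1. Scheduled 31%. Maristan agreement on 7.3.1: not wholly obtained. → 31%.
Line B: coniferous → 7.3; veneer sheets → 7.3.1; planed → 7.3.1.2. Scheduled 19%. quota on 7.3.1.2 exhausted → over-quota 37%. → 37%.
Line C: beech → 7.2; plywood → 7.2.1; treated → 7.2.1.1. Scheduled 34%. Belmark agreement on 7.2.1: RVC < 55%. → 34%.
Sum: 31% + 37% + 34% = 102%.

102%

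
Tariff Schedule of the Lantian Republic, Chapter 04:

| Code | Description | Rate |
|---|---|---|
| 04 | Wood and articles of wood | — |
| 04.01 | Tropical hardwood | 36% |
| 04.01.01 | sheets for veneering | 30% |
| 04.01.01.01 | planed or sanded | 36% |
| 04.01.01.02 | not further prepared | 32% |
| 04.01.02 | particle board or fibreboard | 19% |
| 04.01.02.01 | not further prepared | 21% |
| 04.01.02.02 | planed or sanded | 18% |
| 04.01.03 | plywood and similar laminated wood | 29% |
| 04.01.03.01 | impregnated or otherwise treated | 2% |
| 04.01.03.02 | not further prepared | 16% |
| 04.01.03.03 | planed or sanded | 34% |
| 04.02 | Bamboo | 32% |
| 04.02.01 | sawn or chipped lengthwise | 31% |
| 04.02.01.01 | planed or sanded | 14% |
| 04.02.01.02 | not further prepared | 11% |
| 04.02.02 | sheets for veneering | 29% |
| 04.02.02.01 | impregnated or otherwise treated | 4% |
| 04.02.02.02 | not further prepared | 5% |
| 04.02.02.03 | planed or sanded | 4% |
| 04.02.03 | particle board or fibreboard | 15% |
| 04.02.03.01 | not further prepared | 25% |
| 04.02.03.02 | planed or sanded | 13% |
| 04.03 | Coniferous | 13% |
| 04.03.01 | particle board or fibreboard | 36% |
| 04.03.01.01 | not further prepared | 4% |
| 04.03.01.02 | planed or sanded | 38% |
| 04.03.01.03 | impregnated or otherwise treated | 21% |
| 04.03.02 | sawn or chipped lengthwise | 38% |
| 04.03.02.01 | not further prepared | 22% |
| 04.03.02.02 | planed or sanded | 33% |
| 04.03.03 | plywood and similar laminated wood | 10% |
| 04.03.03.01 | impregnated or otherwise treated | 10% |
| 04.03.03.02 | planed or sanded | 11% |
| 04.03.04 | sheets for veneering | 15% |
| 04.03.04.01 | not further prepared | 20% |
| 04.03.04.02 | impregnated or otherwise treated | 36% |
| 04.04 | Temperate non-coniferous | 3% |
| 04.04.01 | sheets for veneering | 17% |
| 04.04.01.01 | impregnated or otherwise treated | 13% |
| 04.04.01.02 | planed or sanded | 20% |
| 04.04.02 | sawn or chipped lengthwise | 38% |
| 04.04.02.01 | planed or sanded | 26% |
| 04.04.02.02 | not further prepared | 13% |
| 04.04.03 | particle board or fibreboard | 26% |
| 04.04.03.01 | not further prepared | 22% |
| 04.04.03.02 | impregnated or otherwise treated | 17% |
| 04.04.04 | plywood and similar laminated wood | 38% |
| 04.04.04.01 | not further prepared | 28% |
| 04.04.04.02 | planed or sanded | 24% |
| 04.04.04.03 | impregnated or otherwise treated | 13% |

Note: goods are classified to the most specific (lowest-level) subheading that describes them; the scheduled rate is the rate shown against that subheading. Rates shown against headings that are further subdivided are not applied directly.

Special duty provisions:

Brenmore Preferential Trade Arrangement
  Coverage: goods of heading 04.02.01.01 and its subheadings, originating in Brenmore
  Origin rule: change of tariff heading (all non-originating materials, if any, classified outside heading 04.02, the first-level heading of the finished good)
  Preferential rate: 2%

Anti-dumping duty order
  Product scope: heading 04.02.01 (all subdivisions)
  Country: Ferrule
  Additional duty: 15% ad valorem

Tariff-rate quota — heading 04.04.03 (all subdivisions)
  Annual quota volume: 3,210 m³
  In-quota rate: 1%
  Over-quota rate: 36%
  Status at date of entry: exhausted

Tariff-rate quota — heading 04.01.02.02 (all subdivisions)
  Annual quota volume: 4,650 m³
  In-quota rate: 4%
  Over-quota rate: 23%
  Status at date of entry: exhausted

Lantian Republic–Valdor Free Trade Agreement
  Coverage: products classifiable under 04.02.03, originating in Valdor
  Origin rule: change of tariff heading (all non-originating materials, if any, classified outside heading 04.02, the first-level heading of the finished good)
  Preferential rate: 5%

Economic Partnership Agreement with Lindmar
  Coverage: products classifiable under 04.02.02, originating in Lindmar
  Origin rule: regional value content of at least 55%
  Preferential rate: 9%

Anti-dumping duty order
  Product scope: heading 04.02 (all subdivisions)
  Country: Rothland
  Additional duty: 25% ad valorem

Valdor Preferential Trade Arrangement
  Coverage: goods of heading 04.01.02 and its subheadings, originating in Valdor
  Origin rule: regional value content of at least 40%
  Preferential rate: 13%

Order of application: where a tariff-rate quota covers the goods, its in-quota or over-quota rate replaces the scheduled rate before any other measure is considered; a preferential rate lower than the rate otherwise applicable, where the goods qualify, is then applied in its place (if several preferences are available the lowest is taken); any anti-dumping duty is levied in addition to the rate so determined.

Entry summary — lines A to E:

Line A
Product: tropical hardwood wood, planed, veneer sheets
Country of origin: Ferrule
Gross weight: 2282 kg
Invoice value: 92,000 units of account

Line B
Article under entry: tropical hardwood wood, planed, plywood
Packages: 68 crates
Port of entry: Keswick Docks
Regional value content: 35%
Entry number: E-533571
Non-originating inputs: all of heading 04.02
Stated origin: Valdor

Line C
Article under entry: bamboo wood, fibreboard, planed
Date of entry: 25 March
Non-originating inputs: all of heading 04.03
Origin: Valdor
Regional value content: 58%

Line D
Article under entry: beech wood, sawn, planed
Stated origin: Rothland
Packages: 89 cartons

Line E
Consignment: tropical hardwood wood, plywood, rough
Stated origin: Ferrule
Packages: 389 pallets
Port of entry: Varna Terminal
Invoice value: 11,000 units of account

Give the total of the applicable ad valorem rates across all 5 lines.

117%

Line A: tropical hardwood → 04.01; veneer sheets → 04.01.01; planed → 04.01.01.01. Scheduled 36%. No special measure applies. → 36%.
Line B: tropical hardwood → 04.01; plywood → 04.01.03; planed → 04.01.03.03. Scheduled 34%. Valdor agreement on 04.02.03: 04.01.03.03 not covered; Valdor agreement on 04.01.02: 04.01.03.03 not covered. → 34%.
Line C: bamboo → 04.02; fibreboard → 04.02.03; planed → 04.02.03.02. Scheduled 13%. Valdor agreement on 04.02.03: CTH met → 5% available; Valdor agreement on 04.01.02: 04.02.03.02 not covered; preferential 5%. → 5%.
Line D: beech → 04.04; sawn → 04.04.02; planed → 04.04.02.01. Scheduled 26%. No special measure applies. → 26%.
Line E: tropical hardwood → 04.01; plywood → 04.01.03; rough → 04.01.03.02. Scheduled 16%. No special measure applies. → 16%.
Sum: 36% + 34% + 5% + 26% + 16% = 117%.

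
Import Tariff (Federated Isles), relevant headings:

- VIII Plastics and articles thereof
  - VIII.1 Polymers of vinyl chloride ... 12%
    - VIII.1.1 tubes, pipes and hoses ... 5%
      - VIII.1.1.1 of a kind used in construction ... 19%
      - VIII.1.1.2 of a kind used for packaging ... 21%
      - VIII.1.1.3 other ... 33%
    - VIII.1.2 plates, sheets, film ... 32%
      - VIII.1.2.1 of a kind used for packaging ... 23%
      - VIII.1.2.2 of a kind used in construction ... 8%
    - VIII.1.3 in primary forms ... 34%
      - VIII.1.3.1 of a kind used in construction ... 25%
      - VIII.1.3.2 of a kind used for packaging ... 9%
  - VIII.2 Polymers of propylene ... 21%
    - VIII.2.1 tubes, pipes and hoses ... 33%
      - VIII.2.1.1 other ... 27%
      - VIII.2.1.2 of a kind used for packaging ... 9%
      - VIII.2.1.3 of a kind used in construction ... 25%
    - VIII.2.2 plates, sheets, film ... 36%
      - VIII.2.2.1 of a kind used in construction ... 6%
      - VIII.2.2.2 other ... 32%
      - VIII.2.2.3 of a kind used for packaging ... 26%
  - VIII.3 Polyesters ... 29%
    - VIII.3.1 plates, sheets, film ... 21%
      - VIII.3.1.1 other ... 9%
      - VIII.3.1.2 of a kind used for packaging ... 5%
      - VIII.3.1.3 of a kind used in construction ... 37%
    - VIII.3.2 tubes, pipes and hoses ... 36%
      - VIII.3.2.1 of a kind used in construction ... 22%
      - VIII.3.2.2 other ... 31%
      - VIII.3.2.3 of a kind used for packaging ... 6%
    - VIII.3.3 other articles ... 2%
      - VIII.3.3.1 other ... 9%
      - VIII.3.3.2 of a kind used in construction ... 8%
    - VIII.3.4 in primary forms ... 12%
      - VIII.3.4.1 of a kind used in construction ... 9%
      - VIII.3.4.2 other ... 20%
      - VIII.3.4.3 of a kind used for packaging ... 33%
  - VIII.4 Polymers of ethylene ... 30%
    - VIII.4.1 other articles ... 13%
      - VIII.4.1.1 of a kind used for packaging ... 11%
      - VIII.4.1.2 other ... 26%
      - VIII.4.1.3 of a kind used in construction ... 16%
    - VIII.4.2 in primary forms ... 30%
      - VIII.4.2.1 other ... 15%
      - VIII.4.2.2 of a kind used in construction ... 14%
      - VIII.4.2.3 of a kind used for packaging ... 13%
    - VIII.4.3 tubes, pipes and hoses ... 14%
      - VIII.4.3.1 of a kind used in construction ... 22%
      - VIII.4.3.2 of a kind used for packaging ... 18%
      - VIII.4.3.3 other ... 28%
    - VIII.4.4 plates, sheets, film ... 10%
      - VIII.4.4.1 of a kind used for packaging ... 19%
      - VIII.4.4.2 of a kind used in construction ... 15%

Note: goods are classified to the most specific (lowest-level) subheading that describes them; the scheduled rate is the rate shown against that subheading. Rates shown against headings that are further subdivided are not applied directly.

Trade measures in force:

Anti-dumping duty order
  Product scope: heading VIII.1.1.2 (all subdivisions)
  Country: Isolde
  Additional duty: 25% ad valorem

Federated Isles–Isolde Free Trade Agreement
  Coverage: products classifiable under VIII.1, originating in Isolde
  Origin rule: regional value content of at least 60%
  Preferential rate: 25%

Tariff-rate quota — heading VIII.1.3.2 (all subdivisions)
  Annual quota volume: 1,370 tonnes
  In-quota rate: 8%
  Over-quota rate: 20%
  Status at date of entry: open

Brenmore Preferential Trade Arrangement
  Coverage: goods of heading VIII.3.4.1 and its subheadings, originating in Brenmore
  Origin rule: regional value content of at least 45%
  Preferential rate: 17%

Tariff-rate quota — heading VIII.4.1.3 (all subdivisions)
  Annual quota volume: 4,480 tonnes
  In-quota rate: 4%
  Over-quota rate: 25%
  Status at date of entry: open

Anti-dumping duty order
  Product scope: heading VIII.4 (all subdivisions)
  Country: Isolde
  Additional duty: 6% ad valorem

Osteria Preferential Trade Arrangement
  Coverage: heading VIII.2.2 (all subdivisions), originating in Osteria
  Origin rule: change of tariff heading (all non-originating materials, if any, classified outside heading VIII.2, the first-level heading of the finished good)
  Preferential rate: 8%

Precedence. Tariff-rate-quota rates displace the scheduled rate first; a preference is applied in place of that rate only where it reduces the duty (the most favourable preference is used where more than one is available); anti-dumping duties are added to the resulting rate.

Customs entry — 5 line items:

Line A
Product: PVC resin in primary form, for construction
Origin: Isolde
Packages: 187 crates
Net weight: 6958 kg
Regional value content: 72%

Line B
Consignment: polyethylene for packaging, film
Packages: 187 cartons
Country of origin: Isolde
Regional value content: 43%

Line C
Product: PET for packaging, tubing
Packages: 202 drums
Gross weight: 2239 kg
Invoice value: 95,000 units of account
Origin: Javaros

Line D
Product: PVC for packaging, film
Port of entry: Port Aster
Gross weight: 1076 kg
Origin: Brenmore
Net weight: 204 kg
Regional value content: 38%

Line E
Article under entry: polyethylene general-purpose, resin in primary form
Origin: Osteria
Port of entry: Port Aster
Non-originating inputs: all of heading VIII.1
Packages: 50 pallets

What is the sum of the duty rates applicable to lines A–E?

Line A: PVC → VIII.1; resin in primary form → VIII.1.3; for construction → VIII.1.3.1. Scheduled 25%. Isolde agreement on VIII.1: RVC ≥ 60% → 25% available; preference 25% not lower than 25% → no reduction. → 25%.
Line B: polyethylene → VIII.4; film → VIII.4.4; for packaging → VIII.4.4.1. Scheduled 19%. Isolde agreement on VIII.1: VIII.4.4.1 not covered; anti-dumping (Isolde, VIII.4): +6%; total 19% + 6% = 25%. → 25%.
Line C: PET → VIII.3; tubing → VIII.3.2; for packaging → VIII.3.2.3. Scheduled 6%. No special measure applies. → 6%.
Line D: PVC → VIII.1; film → VIII.1.2; for packaging → VIII.1.2.1. Scheduled 23%. Brenmore agreement on VIII.3.4.1: VIII.1.2.1 not covered. → 23%.
Line E: polyethylene → VIII.4; resin in primary form → VIII.4.2; general-purpose → VIII.4.2.1. Scheduled 15%. Osteria agreement on VIII.2.2: VIII.4.2.1 not covered. → 15%.
Sum: 25% + 25% + 6% + 23% + 15% = 94%.

94%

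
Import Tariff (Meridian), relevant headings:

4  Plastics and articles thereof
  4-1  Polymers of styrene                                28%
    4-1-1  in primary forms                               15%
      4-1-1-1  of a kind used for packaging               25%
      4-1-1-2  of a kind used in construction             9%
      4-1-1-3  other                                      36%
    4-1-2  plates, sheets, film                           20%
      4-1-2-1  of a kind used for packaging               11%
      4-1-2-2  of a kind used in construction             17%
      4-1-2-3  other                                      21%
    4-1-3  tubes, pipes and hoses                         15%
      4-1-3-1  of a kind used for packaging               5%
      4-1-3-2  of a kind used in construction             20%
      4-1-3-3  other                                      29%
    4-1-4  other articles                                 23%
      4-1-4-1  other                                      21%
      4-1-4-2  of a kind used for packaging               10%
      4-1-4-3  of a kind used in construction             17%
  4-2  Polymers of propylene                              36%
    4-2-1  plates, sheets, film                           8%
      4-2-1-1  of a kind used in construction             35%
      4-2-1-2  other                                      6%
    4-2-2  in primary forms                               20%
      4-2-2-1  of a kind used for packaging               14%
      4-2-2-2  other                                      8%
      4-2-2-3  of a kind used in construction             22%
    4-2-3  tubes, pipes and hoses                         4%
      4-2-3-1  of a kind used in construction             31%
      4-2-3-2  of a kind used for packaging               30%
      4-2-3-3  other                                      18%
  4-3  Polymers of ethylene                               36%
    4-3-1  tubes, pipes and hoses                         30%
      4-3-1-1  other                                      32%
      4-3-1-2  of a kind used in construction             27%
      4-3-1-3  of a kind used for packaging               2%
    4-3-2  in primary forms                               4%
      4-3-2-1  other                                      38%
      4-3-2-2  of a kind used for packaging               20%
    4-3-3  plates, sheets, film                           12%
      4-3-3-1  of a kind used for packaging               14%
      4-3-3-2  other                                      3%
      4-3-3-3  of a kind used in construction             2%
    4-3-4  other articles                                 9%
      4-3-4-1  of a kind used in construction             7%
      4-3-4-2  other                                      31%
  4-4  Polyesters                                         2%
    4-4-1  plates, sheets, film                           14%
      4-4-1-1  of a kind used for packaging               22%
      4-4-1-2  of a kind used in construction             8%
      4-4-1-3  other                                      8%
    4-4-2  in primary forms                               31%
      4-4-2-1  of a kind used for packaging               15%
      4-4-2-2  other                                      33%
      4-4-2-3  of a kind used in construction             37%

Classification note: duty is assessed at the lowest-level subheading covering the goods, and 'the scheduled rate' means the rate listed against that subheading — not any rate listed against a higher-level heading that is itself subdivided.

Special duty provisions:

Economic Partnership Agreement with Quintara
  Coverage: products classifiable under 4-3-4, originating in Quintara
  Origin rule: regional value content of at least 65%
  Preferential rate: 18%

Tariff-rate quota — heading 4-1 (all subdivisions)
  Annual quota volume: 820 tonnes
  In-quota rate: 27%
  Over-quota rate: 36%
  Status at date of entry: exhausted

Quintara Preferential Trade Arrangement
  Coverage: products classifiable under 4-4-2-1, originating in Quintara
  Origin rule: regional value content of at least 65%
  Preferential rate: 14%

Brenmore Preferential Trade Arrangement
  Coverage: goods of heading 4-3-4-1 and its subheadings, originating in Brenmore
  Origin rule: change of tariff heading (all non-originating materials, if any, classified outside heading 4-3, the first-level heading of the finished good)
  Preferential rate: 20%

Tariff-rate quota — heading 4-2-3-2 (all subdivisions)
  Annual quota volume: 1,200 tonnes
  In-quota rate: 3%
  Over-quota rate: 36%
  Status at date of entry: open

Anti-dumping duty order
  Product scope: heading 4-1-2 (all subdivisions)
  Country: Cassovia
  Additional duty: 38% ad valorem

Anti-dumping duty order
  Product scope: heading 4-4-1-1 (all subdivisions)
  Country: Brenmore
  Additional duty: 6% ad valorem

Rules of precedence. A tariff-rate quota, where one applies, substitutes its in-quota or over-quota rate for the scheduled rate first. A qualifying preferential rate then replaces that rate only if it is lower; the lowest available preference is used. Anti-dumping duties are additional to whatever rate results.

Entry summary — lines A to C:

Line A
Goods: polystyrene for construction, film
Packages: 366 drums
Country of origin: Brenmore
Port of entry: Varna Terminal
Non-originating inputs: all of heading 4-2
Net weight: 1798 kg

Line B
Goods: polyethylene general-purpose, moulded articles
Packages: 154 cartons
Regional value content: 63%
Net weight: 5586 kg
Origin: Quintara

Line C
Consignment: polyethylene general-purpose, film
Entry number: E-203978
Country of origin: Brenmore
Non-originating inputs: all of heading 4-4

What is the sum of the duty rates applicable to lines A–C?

Line A: polystyrene → 4-1; film → 4-1-2; for construction → 4-1-2-2. Scheduled 17%. quota on 4-1 exhausted → over-quota 36%; Brenmore agreement on 4-3-4-1: 4-1-2-2 not covered. → 36%.
Line B: polyethylene → 4-3; moulded articles → 4-3-4; general-purpose → 4-3-4-2. Scheduled 31%. Quintara agreement on 4-3-4: RVC < 65%; Quintara agreement on 4-4-2-1: 4-3-4-2 not covered. → 31%.
Line C: polyethylene → 4-3; film → 4-3-3; general-purpose → 4-3-3-2. Scheduled 3%. Brenmore agreement on 4-3-4-1: 4-3-3-2 not covered. → 3%.
Sum: 36% + 31% + 3% = 70%.

70%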